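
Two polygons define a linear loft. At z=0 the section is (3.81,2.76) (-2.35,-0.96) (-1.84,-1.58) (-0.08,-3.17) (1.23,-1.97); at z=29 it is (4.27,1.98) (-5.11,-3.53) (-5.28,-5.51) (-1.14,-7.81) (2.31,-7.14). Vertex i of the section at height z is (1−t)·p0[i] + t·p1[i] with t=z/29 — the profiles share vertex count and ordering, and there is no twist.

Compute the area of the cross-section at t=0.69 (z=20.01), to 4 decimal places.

Area at t=0.69: 36.2995

Cross-section at t=0.69: each vertex is (1-t)·p0[i] + t·p1[i].
  v1: (1-0.69)·(3.81,2.76) + 0.69·(4.27,1.98) = (4.1274,2.2218)
  v2: (1-0.69)·(-2.35,-0.96) + 0.69·(-5.11,-3.53) = (-4.2544,-2.7333)
  v3: (1-0.69)·(-1.84,-1.58) + 0.69·(-5.28,-5.51) = (-4.2136,-4.2917)
  v4: (1-0.69)·(-0.08,-3.17) + 0.69·(-1.14,-7.81) = (-0.8114,-6.3716)
  v5: (1-0.69)·(1.23,-1.97) + 0.69·(2.31,-7.14) = (1.9752,-5.5373)
Shoelace sum Σ(x_i·y_{i+1} − x_{i+1}·y_i):
  i=1: 4.1274·-2.7333 − -4.2544·2.2218 = -1.8290 (running -1.8290)
  i=2: -4.2544·-4.2917 − -4.2136·-2.7333 = +6.7416 (running +4.9126)
  i=3: -4.2136·-6.3716 − -0.8114·-4.2917 = +23.3651 (running +28.2777)
  i=4: -0.8114·-5.5373 − 1.9752·-6.3716 = +17.0781 (running +45.3558)
  i=5: 1.9752·2.2218 − 4.1274·-5.5373 = +27.2432 (running +72.5990)
Area = |Σ|/2 = |72.5990|/2 = 36.2995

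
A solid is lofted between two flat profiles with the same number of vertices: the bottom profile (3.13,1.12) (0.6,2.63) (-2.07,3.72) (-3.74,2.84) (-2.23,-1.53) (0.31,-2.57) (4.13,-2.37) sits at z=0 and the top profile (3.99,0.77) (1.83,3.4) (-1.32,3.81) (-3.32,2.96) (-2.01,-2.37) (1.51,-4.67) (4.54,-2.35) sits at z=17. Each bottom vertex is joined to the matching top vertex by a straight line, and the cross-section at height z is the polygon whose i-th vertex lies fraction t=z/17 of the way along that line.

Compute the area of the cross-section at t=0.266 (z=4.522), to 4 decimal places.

Cross-section at t=0.266: each vertex is (1-t)·p0[i] + t·p1[i].
  v1: (1-0.266)·(3.13,1.12) + 0.266·(3.99,0.77) = (3.3588,1.0269)
  v2: (1-0.266)·(0.6,2.63) + 0.266·(1.83,3.4) = (0.9272,2.8348)
  v3: (1-0.266)·(-2.07,3.72) + 0.266·(-1.32,3.81) = (-1.8705,3.7439)
  v4: (1-0.266)·(-3.74,2.84) + 0.266·(-3.32,2.96) = (-3.6283,2.8719)
  v5: (1-0.266)·(-2.23,-1.53) + 0.266·(-2.01,-2.37) = (-2.1715,-1.7534)
  v6: (1-0.266)·(0.31,-2.57) + 0.266·(1.51,-4.67) = (0.6292,-3.1286)
  v7: (1-0.266)·(4.13,-2.37) + 0.266·(4.54,-2.35) = (4.2391,-2.3647)
Shoelace sum Σ(x_i·y_{i+1} − x_{i+1}·y_i):
  i=1: 3.3588·2.8348 − 0.9272·1.0269 = +8.5694 (running +8.5694)
  i=2: 0.9272·3.7439 − -1.8705·2.8348 = +8.7738 (running +17.3432)
  i=3: -1.8705·2.8719 − -3.6283·3.7439 = +8.2121 (running +25.5553)
  i=4: -3.6283·-1.7534 − -2.1715·2.8719 = +12.5983 (running +38.1536)
  i=5: -2.1715·-3.1286 − 0.6292·-1.7534 = +7.8970 (running +46.0506)
  i=6: 0.6292·-2.3647 − 4.2391·-3.1286 = +11.7745 (running +57.8250)
  i=7: 4.2391·1.0269 − 3.3588·-2.3647 = +12.2955 (running +70.1205)
Area = |Σ|/2 = |70.1205|/2 = 35.0603

Area at t=0.266: 35.0603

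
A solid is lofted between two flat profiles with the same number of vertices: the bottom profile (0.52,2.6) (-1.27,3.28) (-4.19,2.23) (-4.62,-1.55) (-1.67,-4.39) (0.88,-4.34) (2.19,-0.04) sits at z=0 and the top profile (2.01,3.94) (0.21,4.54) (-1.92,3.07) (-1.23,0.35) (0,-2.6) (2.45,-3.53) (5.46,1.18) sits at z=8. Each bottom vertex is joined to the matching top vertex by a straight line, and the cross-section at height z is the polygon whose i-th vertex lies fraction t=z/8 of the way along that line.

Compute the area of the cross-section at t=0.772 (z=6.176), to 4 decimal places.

Cross-section at t=0.772: each vertex is (1-t)·p0[i] + t·p1[i].
  v1: (1-0.772)·(0.52,2.6) + 0.772·(2.01,3.94) = (1.6703,3.6345)
  v2: (1-0.772)·(-1.27,3.28) + 0.772·(0.21,4.54) = (-0.1274,4.2527)
  v3: (1-0.772)·(-4.19,2.23) + 0.772·(-1.92,3.07) = (-2.4376,2.8785)
  v4: (1-0.772)·(-4.62,-1.55) + 0.772·(-1.23,0.35) = (-2.0029,-0.0832)
  v5: (1-0.772)·(-1.67,-4.39) + 0.772·(0,-2.6) = (-0.3808,-3.0081)
  v6: (1-0.772)·(0.88,-4.34) + 0.772·(2.45,-3.53) = (2.0920,-3.7147)
  v7: (1-0.772)·(2.19,-0.04) + 0.772·(5.46,1.18) = (4.7144,0.9018)
Shoelace sum Σ(x_i·y_{i+1} − x_{i+1}·y_i):
  i=1: 1.6703·4.2527 − -0.1274·3.6345 = +7.5664 (running +7.5664)
  i=2: -0.1274·2.8785 − -2.4376·4.2527 = +9.9994 (running +17.5658)
  i=3: -2.4376·-0.0832 − -2.0029·2.8785 = +5.9682 (running +23.5340)
  i=4: -2.0029·-3.0081 − -0.3808·-0.0832 = +5.9933 (running +29.5274)
  i=5: -0.3808·-3.7147 − 2.0920·-3.0081 = +7.7075 (running +37.2349)
  i=6: 2.0920·0.9018 − 4.7144·-3.7147 = +19.3993 (running +56.6342)
  i=7: 4.7144·3.6345 − 1.6703·0.9018 = +15.6282 (running +72.2624)
Area = |Σ|/2 = |72.2624|/2 = 36.1312

Area at t=0.772: 36.1312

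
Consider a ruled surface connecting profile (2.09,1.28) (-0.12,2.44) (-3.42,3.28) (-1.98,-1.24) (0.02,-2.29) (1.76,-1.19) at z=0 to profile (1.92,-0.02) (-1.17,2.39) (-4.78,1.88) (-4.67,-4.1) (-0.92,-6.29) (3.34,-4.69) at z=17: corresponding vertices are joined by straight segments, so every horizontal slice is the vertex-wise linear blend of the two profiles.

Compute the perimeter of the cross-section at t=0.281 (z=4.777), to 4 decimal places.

Perimeter at t=0.281: 20.0279

Cross-section at t=0.281: each vertex is (1-t)·p0[i] + t·p1[i].
  v1: (1-0.281)·(2.09,1.28) + 0.281·(1.92,-0.02) = (2.0422,0.9147)
  v2: (1-0.281)·(-0.12,2.44) + 0.281·(-1.17,2.39) = (-0.4151,2.4260)
  v3: (1-0.281)·(-3.42,3.28) + 0.281·(-4.78,1.88) = (-3.8022,2.8866)
  v4: (1-0.281)·(-1.98,-1.24) + 0.281·(-4.67,-4.1) = (-2.7359,-2.0437)
  v5: (1-0.281)·(0.02,-2.29) + 0.281·(-0.92,-6.29) = (-0.2441,-3.4140)
  v6: (1-0.281)·(1.76,-1.19) + 0.281·(3.34,-4.69) = (2.2040,-2.1735)
Perimeter = Σ |v_{i+1} − v_i|:
  edge 1→2: √(-2.4573² + 1.5113²) = 2.8848 (running 2.8848)
  edge 2→3: √(-3.3871² + 0.4606²) = 3.4183 (running 6.3031)
  edge 3→4: √(1.0663² + -4.9303²) = 5.0442 (running 11.3473)
  edge 4→5: √(2.4917² + -1.3703²) = 2.8437 (running 14.1910)
  edge 5→6: √(2.4481² + 1.2405²) = 2.7445 (running 16.9355)
  edge 6→1: √(-0.1618² + 3.0882²) = 3.0924 (running 20.0279)
Perimeter = 20.0279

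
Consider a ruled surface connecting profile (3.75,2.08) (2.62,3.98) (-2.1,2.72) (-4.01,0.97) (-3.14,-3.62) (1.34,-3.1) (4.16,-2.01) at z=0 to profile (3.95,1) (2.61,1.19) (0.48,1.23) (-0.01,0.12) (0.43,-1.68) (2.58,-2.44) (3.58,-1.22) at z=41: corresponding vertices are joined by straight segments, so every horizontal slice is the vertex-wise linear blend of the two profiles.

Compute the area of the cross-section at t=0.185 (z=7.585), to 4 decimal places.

Cross-section at t=0.185: each vertex is (1-t)·p0[i] + t·p1[i].
  v1: (1-0.185)·(3.75,2.08) + 0.185·(3.95,1) = (3.7870,1.8802)
  v2: (1-0.185)·(2.62,3.98) + 0.185·(2.61,1.19) = (2.6181,3.4638)
  v3: (1-0.185)·(-2.1,2.72) + 0.185·(0.48,1.23) = (-1.6227,2.4444)
  v4: (1-0.185)·(-4.01,0.97) + 0.185·(-0.01,0.12) = (-3.2700,0.8127)
  v5: (1-0.185)·(-3.14,-3.62) + 0.185·(0.43,-1.68) = (-2.4796,-3.2611)
  v6: (1-0.185)·(1.34,-3.1) + 0.185·(2.58,-2.44) = (1.5694,-2.9779)
  v7: (1-0.185)·(4.16,-2.01) + 0.185·(3.58,-1.22) = (4.0527,-1.8638)
Shoelace sum Σ(x_i·y_{i+1} − x_{i+1}·y_i):
  i=1: 3.7870·3.4638 − 2.6181·1.8802 = +8.1950 (running +8.1950)
  i=2: 2.6181·2.4444 − -1.6227·3.4638 = +12.0205 (running +20.2154)
  i=3: -1.6227·0.8127 − -3.2700·2.4444 = +6.6742 (running +26.8896)
  i=4: -3.2700·-3.2611 − -2.4796·0.8127 = +12.6791 (running +39.5686)
  i=5: -2.4796·-2.9779 − 1.5694·-3.2611 = +12.5018 (running +52.0705)
  i=6: 1.5694·-1.8638 − 4.0527·-2.9779 = +9.1434 (running +61.2139)
  i=7: 4.0527·1.8802 − 3.7870·-1.8638 = +14.6783 (running +75.8922)
Area = |Σ|/2 = |75.8922|/2 = 37.9461

Area at t=0.185: 37.9461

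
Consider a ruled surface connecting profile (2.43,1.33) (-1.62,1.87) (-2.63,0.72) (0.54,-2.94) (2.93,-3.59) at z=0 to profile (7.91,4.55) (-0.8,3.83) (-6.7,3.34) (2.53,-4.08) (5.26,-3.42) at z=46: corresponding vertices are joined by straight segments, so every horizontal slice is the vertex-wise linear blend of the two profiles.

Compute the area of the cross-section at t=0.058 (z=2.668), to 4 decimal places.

Cross-section at t=0.058: each vertex is (1-t)·p0[i] + t·p1[i].
  v1: (1-0.058)·(2.43,1.33) + 0.058·(7.91,4.55) = (2.7478,1.5168)
  v2: (1-0.058)·(-1.62,1.87) + 0.058·(-0.8,3.83) = (-1.5724,1.9837)
  v3: (1-0.058)·(-2.63,0.72) + 0.058·(-6.7,3.34) = (-2.8661,0.8720)
  v4: (1-0.058)·(0.54,-2.94) + 0.058·(2.53,-4.08) = (0.6554,-3.0061)
  v5: (1-0.058)·(2.93,-3.59) + 0.058·(5.26,-3.42) = (3.0651,-3.5801)
Shoelace sum Σ(x_i·y_{i+1} − x_{i+1}·y_i):
  i=1: 2.7478·1.9837 − -1.5724·1.5168 = +7.8358 (running +7.8358)
  i=2: -1.5724·0.8720 − -2.8661·1.9837 = +4.3142 (running +12.1501)
  i=3: -2.8661·-3.0061 − 0.6554·0.8720 = +8.0442 (running +20.1943)
  i=4: 0.6554·-3.5801 − 3.0651·-3.0061 = +6.8677 (running +27.0620)
  i=5: 3.0651·1.5168 − 2.7478·-3.5801 = +14.4867 (running +41.5487)
Area = |Σ|/2 = |41.5487|/2 = 20.7744

Area at t=0.058: 20.7744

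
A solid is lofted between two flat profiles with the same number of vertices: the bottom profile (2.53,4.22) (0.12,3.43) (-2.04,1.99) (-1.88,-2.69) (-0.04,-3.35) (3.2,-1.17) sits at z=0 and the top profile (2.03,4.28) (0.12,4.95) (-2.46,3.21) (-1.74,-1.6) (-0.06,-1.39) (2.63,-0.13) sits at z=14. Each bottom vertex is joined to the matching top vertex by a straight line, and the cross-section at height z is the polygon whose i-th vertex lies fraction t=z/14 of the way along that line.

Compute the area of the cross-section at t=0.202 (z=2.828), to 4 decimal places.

Area at t=0.202: 28.0357

Cross-section at t=0.202: each vertex is (1-t)·p0[i] + t·p1[i].
  v1: (1-0.202)·(2.53,4.22) + 0.202·(2.03,4.28) = (2.4290,4.2321)
  v2: (1-0.202)·(0.12,3.43) + 0.202·(0.12,4.95) = (0.1200,3.7370)
  v3: (1-0.202)·(-2.04,1.99) + 0.202·(-2.46,3.21) = (-2.1248,2.2364)
  v4: (1-0.202)·(-1.88,-2.69) + 0.202·(-1.74,-1.6) = (-1.8517,-2.4698)
  v5: (1-0.202)·(-0.04,-3.35) + 0.202·(-0.06,-1.39) = (-0.0440,-2.9541)
  v6: (1-0.202)·(3.2,-1.17) + 0.202·(2.63,-0.13) = (3.0849,-0.9599)
Shoelace sum Σ(x_i·y_{i+1} − x_{i+1}·y_i):
  i=1: 2.4290·3.7370 − 0.1200·4.2321 = +8.5694 (running +8.5694)
  i=2: 0.1200·2.2364 − -2.1248·3.7370 = +8.2090 (running +16.7784)
  i=3: -2.1248·-2.4698 − -1.8517·2.2364 = +9.3892 (running +26.1676)
  i=4: -1.8517·-2.9541 − -0.0440·-2.4698 = +5.3614 (running +31.5290)
  i=5: -0.0440·-0.9599 − 3.0849·-2.9541 = +9.1552 (running +40.6842)
  i=6: 3.0849·4.2321 − 2.4290·-0.9599 = +15.3871 (running +56.0713)
Area = |Σ|/2 = |56.0713|/2 = 28.0357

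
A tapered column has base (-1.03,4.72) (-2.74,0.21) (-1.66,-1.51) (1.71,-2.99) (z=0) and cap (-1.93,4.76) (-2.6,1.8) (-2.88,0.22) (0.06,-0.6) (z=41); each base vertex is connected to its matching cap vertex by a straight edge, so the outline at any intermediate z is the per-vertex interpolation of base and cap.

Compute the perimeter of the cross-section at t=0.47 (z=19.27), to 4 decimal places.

Cross-section at t=0.47: each vertex is (1-t)·p0[i] + t·p1[i].
  v1: (1-0.47)·(-1.03,4.72) + 0.47·(-1.93,4.76) = (-1.4530,4.7388)
  v2: (1-0.47)·(-2.74,0.21) + 0.47·(-2.6,1.8) = (-2.6742,0.9573)
  v3: (1-0.47)·(-1.66,-1.51) + 0.47·(-2.88,0.22) = (-2.2334,-0.6969)
  v4: (1-0.47)·(1.71,-2.99) + 0.47·(0.06,-0.6) = (0.9345,-1.8667)
Perimeter = Σ |v_{i+1} − v_i|:
  edge 1→2: √(-1.2212² + -3.7815²) = 3.9738 (running 3.9738)
  edge 2→3: √(0.4408² + -1.6542²) = 1.7119 (running 5.6857)
  edge 3→4: √(3.1679² + -1.1698²) = 3.3770 (running 9.0627)
  edge 4→1: √(-2.3875² + 6.6055²) = 7.0237 (running 16.0864)
Perimeter = 16.0864

Perimeter at t=0.47: 16.0864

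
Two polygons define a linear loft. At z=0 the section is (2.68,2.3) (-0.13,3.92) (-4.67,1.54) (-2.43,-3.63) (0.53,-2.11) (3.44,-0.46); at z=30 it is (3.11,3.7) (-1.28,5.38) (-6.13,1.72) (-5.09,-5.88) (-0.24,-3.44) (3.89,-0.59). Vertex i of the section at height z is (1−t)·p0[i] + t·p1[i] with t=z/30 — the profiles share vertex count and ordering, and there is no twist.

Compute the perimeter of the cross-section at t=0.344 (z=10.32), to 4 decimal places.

Perimeter at t=0.344: 26.7885

Cross-section at t=0.344: each vertex is (1-t)·p0[i] + t·p1[i].
  v1: (1-0.344)·(2.68,2.3) + 0.344·(3.11,3.7) = (2.8279,2.7816)
  v2: (1-0.344)·(-0.13,3.92) + 0.344·(-1.28,5.38) = (-0.5256,4.4222)
  v3: (1-0.344)·(-4.67,1.54) + 0.344·(-6.13,1.72) = (-5.1722,1.6019)
  v4: (1-0.344)·(-2.43,-3.63) + 0.344·(-5.09,-5.88) = (-3.3450,-4.4040)
  v5: (1-0.344)·(0.53,-2.11) + 0.344·(-0.24,-3.44) = (0.2651,-2.5675)
  v6: (1-0.344)·(3.44,-0.46) + 0.344·(3.89,-0.59) = (3.5948,-0.5047)
Perimeter = Σ |v_{i+1} − v_i|:
  edge 1→2: √(-3.3535² + 1.6406²) = 3.7333 (running 3.7333)
  edge 2→3: √(-4.6466² + -2.8203²) = 5.4356 (running 9.1689)
  edge 3→4: √(1.8272² + -6.0059²) = 6.2777 (running 15.4466)
  edge 4→5: √(3.6102² + 1.8365²) = 4.0504 (running 19.4970)
  edge 5→6: √(3.3297² + 2.0628²) = 3.9169 (running 23.4139)
  edge 6→1: √(-0.7669² + 3.2863²) = 3.3746 (running 26.7885)
Perimeter = 26.7885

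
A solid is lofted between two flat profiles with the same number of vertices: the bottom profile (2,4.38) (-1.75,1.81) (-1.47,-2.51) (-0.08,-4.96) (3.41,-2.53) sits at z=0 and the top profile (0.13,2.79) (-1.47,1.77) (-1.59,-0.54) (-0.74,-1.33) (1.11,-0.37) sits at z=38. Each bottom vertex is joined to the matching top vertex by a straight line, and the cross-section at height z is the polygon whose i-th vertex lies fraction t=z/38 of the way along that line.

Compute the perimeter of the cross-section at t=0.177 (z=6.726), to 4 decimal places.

Cross-section at t=0.177: each vertex is (1-t)·p0[i] + t·p1[i].
  v1: (1-0.177)·(2,4.38) + 0.177·(0.13,2.79) = (1.6690,4.0986)
  v2: (1-0.177)·(-1.75,1.81) + 0.177·(-1.47,1.77) = (-1.7004,1.8029)
  v3: (1-0.177)·(-1.47,-2.51) + 0.177·(-1.59,-0.54) = (-1.4912,-2.1613)
  v4: (1-0.177)·(-0.08,-4.96) + 0.177·(-0.74,-1.33) = (-0.1968,-4.3175)
  v5: (1-0.177)·(3.41,-2.53) + 0.177·(1.11,-0.37) = (3.0029,-2.1477)
Perimeter = Σ |v_{i+1} − v_i|:
  edge 1→2: √(-3.3694² + -2.2956²) = 4.0772 (running 4.0772)
  edge 2→3: √(0.2092² + -3.9642²) = 3.9697 (running 8.0469)
  edge 3→4: √(1.2944² + -2.1562²) = 2.5149 (running 10.5618)
  edge 4→5: √(3.1997² + 2.1698²) = 3.8660 (running 14.4278)
  edge 5→1: √(-1.3339² + 6.2462²) = 6.3871 (running 20.8149)
Perimeter = 20.8149

Perimeter at t=0.177: 20.8149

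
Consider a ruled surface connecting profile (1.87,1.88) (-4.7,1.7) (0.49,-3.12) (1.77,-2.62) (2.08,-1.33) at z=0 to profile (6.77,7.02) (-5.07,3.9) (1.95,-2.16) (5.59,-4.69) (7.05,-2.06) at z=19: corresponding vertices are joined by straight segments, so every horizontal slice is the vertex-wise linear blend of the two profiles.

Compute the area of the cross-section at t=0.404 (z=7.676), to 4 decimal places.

Area at t=0.404: 38.0508

Cross-section at t=0.404: each vertex is (1-t)·p0[i] + t·p1[i].
  v1: (1-0.404)·(1.87,1.88) + 0.404·(6.77,7.02) = (3.8496,3.9566)
  v2: (1-0.404)·(-4.7,1.7) + 0.404·(-5.07,3.9) = (-4.8495,2.5888)
  v3: (1-0.404)·(0.49,-3.12) + 0.404·(1.95,-2.16) = (1.0798,-2.7322)
  v4: (1-0.404)·(1.77,-2.62) + 0.404·(5.59,-4.69) = (3.3133,-3.4563)
  v5: (1-0.404)·(2.08,-1.33) + 0.404·(7.05,-2.06) = (4.0879,-1.6249)
Shoelace sum Σ(x_i·y_{i+1} − x_{i+1}·y_i):
  i=1: 3.8496·2.5888 − -4.8495·3.9566 = +29.1531 (running +29.1531)
  i=2: -4.8495·-2.7322 − 1.0798·2.5888 = +10.4541 (running +39.6072)
  i=3: 1.0798·-3.4563 − 3.3133·-2.7322 = +5.3202 (running +44.9274)
  i=4: 3.3133·-1.6249 − 4.0879·-3.4563 = +8.7450 (running +53.6724)
  i=5: 4.0879·3.9566 − 3.8496·-1.6249 = +22.4292 (running +76.1016)
Area = |Σ|/2 = |76.1016|/2 = 38.0508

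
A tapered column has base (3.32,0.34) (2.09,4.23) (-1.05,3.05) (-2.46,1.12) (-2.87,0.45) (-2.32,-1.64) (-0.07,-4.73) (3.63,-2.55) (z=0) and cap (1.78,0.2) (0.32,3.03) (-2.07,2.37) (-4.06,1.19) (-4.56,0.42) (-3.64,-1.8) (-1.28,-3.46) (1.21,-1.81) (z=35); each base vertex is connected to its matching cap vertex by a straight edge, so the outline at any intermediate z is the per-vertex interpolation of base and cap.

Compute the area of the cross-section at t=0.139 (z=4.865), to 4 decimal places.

Cross-section at t=0.139: each vertex is (1-t)·p0[i] + t·p1[i].
  v1: (1-0.139)·(3.32,0.34) + 0.139·(1.78,0.2) = (3.1059,0.3205)
  v2: (1-0.139)·(2.09,4.23) + 0.139·(0.32,3.03) = (1.8440,4.0632)
  v3: (1-0.139)·(-1.05,3.05) + 0.139·(-2.07,2.37) = (-1.1918,2.9555)
  v4: (1-0.139)·(-2.46,1.12) + 0.139·(-4.06,1.19) = (-2.6824,1.1297)
  v5: (1-0.139)·(-2.87,0.45) + 0.139·(-4.56,0.42) = (-3.1049,0.4458)
  v6: (1-0.139)·(-2.32,-1.64) + 0.139·(-3.64,-1.8) = (-2.5035,-1.6622)
  v7: (1-0.139)·(-0.07,-4.73) + 0.139·(-1.28,-3.46) = (-0.2382,-4.5535)
  v8: (1-0.139)·(3.63,-2.55) + 0.139·(1.21,-1.81) = (3.2936,-2.4471)
Shoelace sum Σ(x_i·y_{i+1} − x_{i+1}·y_i):
  i=1: 3.1059·4.0632 − 1.8440·0.3205 = +12.0290 (running +12.0290)
  i=2: 1.8440·2.9555 − -1.1918·4.0632 = +10.2923 (running +22.3212)
  i=3: -1.1918·1.1297 − -2.6824·2.9555 = +6.5814 (running +28.9026)
  i=4: -2.6824·0.4458 − -3.1049·1.1297 = +2.3118 (running +31.2145)
  i=5: -3.1049·-1.6622 − -2.5035·0.4458 = +6.2772 (running +37.4917)
  i=6: -2.5035·-4.5535 − -0.2382·-1.6622 = +11.0036 (running +48.4953)
  i=7: -0.2382·-2.4471 − 3.2936·-4.5535 = +15.5803 (running +64.0756)
  i=8: 3.2936·0.3205 − 3.1059·-2.4471 = +8.6564 (running +72.7320)
Area = |Σ|/2 = |72.7320|/2 = 36.3660

Area at t=0.139: 36.3660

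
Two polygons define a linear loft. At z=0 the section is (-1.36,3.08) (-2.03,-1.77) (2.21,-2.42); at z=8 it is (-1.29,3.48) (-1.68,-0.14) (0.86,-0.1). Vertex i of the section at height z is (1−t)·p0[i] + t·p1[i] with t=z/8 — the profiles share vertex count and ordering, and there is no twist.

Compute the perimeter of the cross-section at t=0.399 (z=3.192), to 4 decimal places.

Perimeter at t=0.399: 13.5825

Cross-section at t=0.399: each vertex is (1-t)·p0[i] + t·p1[i].
  v1: (1-0.399)·(-1.36,3.08) + 0.399·(-1.29,3.48) = (-1.3321,3.2396)
  v2: (1-0.399)·(-2.03,-1.77) + 0.399·(-1.68,-0.14) = (-1.8903,-1.1196)
  v3: (1-0.399)·(2.21,-2.42) + 0.399·(0.86,-0.1) = (1.6713,-1.4943)
Perimeter = Σ |v_{i+1} − v_i|:
  edge 1→2: √(-0.5583² + -4.3592²) = 4.3948 (running 4.3948)
  edge 2→3: √(3.5617² + -0.3747²) = 3.5814 (running 7.9762)
  edge 3→1: √(-3.0034² + 4.7339²) = 5.6063 (running 13.5825)
Perimeter = 13.5825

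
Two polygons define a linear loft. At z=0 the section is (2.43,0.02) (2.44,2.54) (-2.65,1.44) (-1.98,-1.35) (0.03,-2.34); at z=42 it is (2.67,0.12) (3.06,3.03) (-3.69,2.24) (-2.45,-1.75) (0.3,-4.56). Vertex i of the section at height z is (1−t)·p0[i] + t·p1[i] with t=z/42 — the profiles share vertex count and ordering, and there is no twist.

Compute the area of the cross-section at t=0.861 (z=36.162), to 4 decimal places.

Area at t=0.861: 28.6150

Cross-section at t=0.861: each vertex is (1-t)·p0[i] + t·p1[i].
  v1: (1-0.861)·(2.43,0.02) + 0.861·(2.67,0.12) = (2.6366,0.1061)
  v2: (1-0.861)·(2.44,2.54) + 0.861·(3.06,3.03) = (2.9738,2.9619)
  v3: (1-0.861)·(-2.65,1.44) + 0.861·(-3.69,2.24) = (-3.5454,2.1288)
  v4: (1-0.861)·(-1.98,-1.35) + 0.861·(-2.45,-1.75) = (-2.3847,-1.6944)
  v5: (1-0.861)·(0.03,-2.34) + 0.861·(0.3,-4.56) = (0.2625,-4.2514)
Shoelace sum Σ(x_i·y_{i+1} − x_{i+1}·y_i):
  i=1: 2.6366·2.9619 − 2.9738·0.1061 = +7.4939 (running +7.4939)
  i=2: 2.9738·2.1288 − -3.5454·2.9619 = +16.8319 (running +24.3258)
  i=3: -3.5454·-1.6944 − -2.3847·2.1288 = +11.0839 (running +35.4097)
  i=4: -2.3847·-4.2514 − 0.2625·-1.6944 = +10.5830 (running +45.9926)
  i=5: 0.2625·0.1061 − 2.6366·-4.2514 = +11.2373 (running +57.2299)
Area = |Σ|/2 = |57.2299|/2 = 28.6150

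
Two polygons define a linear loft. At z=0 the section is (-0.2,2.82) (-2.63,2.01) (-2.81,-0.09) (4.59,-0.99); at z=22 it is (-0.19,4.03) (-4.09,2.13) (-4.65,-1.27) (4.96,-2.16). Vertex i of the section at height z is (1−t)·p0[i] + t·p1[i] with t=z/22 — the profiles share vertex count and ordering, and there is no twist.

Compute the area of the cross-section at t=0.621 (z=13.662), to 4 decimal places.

Area at t=0.621: 25.5037

Cross-section at t=0.621: each vertex is (1-t)·p0[i] + t·p1[i].
  v1: (1-0.621)·(-0.2,2.82) + 0.621·(-0.19,4.03) = (-0.1938,3.5714)
  v2: (1-0.621)·(-2.63,2.01) + 0.621·(-4.09,2.13) = (-3.5367,2.0845)
  v3: (1-0.621)·(-2.81,-0.09) + 0.621·(-4.65,-1.27) = (-3.9526,-0.8228)
  v4: (1-0.621)·(4.59,-0.99) + 0.621·(4.96,-2.16) = (4.8198,-1.7166)
Shoelace sum Σ(x_i·y_{i+1} − x_{i+1}·y_i):
  i=1: -0.1938·2.0845 − -3.5367·3.5714 = +12.2269 (running +12.2269)
  i=2: -3.5367·-0.8228 − -3.9526·2.0845 = +11.1493 (running +23.3762)
  i=3: -3.9526·-1.7166 − 4.8198·-0.8228 = +10.7506 (running +34.1267)
  i=4: 4.8198·3.5714 − -0.1938·-1.7166 = +16.8807 (running +51.0075)
Area = |Σ|/2 = |51.0075|/2 = 25.5037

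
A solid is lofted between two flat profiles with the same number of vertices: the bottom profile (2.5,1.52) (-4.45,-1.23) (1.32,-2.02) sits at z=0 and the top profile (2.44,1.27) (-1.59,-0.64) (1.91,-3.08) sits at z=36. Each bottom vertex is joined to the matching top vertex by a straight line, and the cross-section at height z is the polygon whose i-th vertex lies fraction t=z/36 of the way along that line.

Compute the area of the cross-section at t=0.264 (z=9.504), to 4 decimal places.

Area at t=0.264: 10.3230

Cross-section at t=0.264: each vertex is (1-t)·p0[i] + t·p1[i].
  v1: (1-0.264)·(2.5,1.52) + 0.264·(2.44,1.27) = (2.4842,1.4540)
  v2: (1-0.264)·(-4.45,-1.23) + 0.264·(-1.59,-0.64) = (-3.6950,-1.0742)
  v3: (1-0.264)·(1.32,-2.02) + 0.264·(1.91,-3.08) = (1.4758,-2.2998)
Shoelace sum Σ(x_i·y_{i+1} − x_{i+1}·y_i):
  i=1: 2.4842·-1.0742 − -3.6950·1.4540 = +2.7039 (running +2.7039)
  i=2: -3.6950·-2.2998 − 1.4758·-1.0742 = +10.0831 (running +12.7870)
  i=3: 1.4758·1.4540 − 2.4842·-2.2998 = +7.8589 (running +20.6460)
Area = |Σ|/2 = |20.6460|/2 = 10.3230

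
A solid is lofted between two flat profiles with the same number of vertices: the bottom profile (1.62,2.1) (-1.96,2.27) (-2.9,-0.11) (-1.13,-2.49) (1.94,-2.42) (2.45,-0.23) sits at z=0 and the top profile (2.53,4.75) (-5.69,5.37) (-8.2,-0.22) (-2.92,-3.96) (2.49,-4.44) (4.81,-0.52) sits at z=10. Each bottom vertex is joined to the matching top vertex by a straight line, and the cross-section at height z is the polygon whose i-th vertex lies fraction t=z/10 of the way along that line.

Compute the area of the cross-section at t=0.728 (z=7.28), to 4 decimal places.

Area at t=0.728: 67.5174

Cross-section at t=0.728: each vertex is (1-t)·p0[i] + t·p1[i].
  v1: (1-0.728)·(1.62,2.1) + 0.728·(2.53,4.75) = (2.2825,4.0292)
  v2: (1-0.728)·(-1.96,2.27) + 0.728·(-5.69,5.37) = (-4.6754,4.5268)
  v3: (1-0.728)·(-2.9,-0.11) + 0.728·(-8.2,-0.22) = (-6.7584,-0.1901)
  v4: (1-0.728)·(-1.13,-2.49) + 0.728·(-2.92,-3.96) = (-2.4331,-3.5602)
  v5: (1-0.728)·(1.94,-2.42) + 0.728·(2.49,-4.44) = (2.3404,-3.8906)
  v6: (1-0.728)·(2.45,-0.23) + 0.728·(4.81,-0.52) = (4.1681,-0.4411)
Shoelace sum Σ(x_i·y_{i+1} − x_{i+1}·y_i):
  i=1: 2.2825·4.5268 − -4.6754·4.0292 = +29.1706 (running +29.1706)
  i=2: -4.6754·-0.1901 − -6.7584·4.5268 = +31.4826 (running +60.6532)
  i=3: -6.7584·-3.5602 − -2.4331·-0.1901 = +23.5985 (running +84.2517)
  i=4: -2.4331·-3.8906 − 2.3404·-3.5602 = +17.7984 (running +102.0501)
  i=5: 2.3404·-0.4411 − 4.1681·-3.8906 = +15.1838 (running +117.2339)
  i=6: 4.1681·4.0292 − 2.2825·-0.4411 = +17.8009 (running +135.0348)
Area = |Σ|/2 = |135.0348|/2 = 67.5174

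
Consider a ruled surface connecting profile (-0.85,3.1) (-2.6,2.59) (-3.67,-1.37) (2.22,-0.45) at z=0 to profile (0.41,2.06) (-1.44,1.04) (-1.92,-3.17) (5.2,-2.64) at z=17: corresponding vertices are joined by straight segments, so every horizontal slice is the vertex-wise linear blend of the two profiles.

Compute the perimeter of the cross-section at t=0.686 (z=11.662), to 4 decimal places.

Cross-section at t=0.686: each vertex is (1-t)·p0[i] + t·p1[i].
  v1: (1-0.686)·(-0.85,3.1) + 0.686·(0.41,2.06) = (0.0144,2.3866)
  v2: (1-0.686)·(-2.6,2.59) + 0.686·(-1.44,1.04) = (-1.8042,1.5267)
  v3: (1-0.686)·(-3.67,-1.37) + 0.686·(-1.92,-3.17) = (-2.4695,-2.6048)
  v4: (1-0.686)·(2.22,-0.45) + 0.686·(5.2,-2.64) = (4.2643,-1.9523)
Perimeter = Σ |v_{i+1} − v_i|:
  edge 1→2: √(-1.8186² + -0.8599²) = 2.0116 (running 2.0116)
  edge 2→3: √(-0.6653² + -4.1315²) = 4.1847 (running 6.1964)
  edge 3→4: √(6.7338² + 0.6525²) = 6.7653 (running 12.9617)
  edge 4→1: √(-4.2499² + 4.3389²) = 6.0735 (running 19.0352)
Perimeter = 19.0352

Perimeter at t=0.686: 19.0352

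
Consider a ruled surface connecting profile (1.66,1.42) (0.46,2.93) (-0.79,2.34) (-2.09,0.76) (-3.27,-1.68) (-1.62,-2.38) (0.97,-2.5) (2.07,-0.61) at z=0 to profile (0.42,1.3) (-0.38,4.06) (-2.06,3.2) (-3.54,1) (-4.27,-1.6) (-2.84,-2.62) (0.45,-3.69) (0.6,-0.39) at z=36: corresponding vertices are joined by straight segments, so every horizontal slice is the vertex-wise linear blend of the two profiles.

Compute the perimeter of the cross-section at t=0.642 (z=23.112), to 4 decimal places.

Cross-section at t=0.642: each vertex is (1-t)·p0[i] + t·p1[i].
  v1: (1-0.642)·(1.66,1.42) + 0.642·(0.42,1.3) = (0.8639,1.3430)
  v2: (1-0.642)·(0.46,2.93) + 0.642·(-0.38,4.06) = (-0.0793,3.6555)
  v3: (1-0.642)·(-0.79,2.34) + 0.642·(-2.06,3.2) = (-1.6053,2.8921)
  v4: (1-0.642)·(-2.09,0.76) + 0.642·(-3.54,1) = (-3.0209,0.9141)
  v5: (1-0.642)·(-3.27,-1.68) + 0.642·(-4.27,-1.6) = (-3.9120,-1.6286)
  v6: (1-0.642)·(-1.62,-2.38) + 0.642·(-2.84,-2.62) = (-2.4032,-2.5341)
  v7: (1-0.642)·(0.97,-2.5) + 0.642·(0.45,-3.69) = (0.6362,-3.2640)
  v8: (1-0.642)·(2.07,-0.61) + 0.642·(0.6,-0.39) = (1.1263,-0.4688)
Perimeter = Σ |v_{i+1} − v_i|:
  edge 1→2: √(-0.9432² + 2.3125²) = 2.4975 (running 2.4975)
  edge 2→3: √(-1.5261² + -0.7633²) = 1.7063 (running 4.2038)
  edge 3→4: √(-1.4156² + -1.9780²) = 2.4324 (running 6.6362)
  edge 4→5: √(-0.8911² + -2.5427²) = 2.6943 (running 9.3305)
  edge 5→6: √(1.5088² + -0.9054²) = 1.7596 (running 11.0901)
  edge 6→7: √(3.0394² + -0.7299²) = 3.1258 (running 14.2159)
  edge 7→8: √(0.4901² + 2.7952²) = 2.8379 (running 17.0538)
  edge 8→1: √(-0.2623² + 1.8117²) = 1.8306 (running 18.8844)
Perimeter = 18.8844

Perimeter at t=0.642: 18.8844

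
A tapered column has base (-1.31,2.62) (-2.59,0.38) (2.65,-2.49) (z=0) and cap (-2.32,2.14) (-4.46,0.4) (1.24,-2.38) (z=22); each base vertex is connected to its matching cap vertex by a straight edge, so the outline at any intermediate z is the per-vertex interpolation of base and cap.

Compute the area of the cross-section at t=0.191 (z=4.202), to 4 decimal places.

Area at t=0.191: 7.7729

Cross-section at t=0.191: each vertex is (1-t)·p0[i] + t·p1[i].
  v1: (1-0.191)·(-1.31,2.62) + 0.191·(-2.32,2.14) = (-1.5029,2.5283)
  v2: (1-0.191)·(-2.59,0.38) + 0.191·(-4.46,0.4) = (-2.9472,0.3838)
  v3: (1-0.191)·(2.65,-2.49) + 0.191·(1.24,-2.38) = (2.3807,-2.4690)
Shoelace sum Σ(x_i·y_{i+1} − x_{i+1}·y_i):
  i=1: -1.5029·0.3838 − -2.9472·2.5283 = +6.8745 (running +6.8745)
  i=2: -2.9472·-2.4690 − 2.3807·0.3838 = +6.3628 (running +13.2373)
  i=3: 2.3807·2.5283 − -1.5029·-2.4690 = +2.3085 (running +15.5458)
Area = |Σ|/2 = |15.5458|/2 = 7.7729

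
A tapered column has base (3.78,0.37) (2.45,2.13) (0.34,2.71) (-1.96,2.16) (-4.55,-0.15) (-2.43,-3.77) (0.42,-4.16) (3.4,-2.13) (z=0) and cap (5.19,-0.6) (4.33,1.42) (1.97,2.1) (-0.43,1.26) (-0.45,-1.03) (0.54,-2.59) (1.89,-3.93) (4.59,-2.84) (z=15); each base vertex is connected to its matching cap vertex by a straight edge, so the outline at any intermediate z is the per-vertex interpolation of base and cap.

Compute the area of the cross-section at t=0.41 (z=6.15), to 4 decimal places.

Area at t=0.41: 32.9742

Cross-section at t=0.41: each vertex is (1-t)·p0[i] + t·p1[i].
  v1: (1-0.41)·(3.78,0.37) + 0.41·(5.19,-0.6) = (4.3581,-0.0277)
  v2: (1-0.41)·(2.45,2.13) + 0.41·(4.33,1.42) = (3.2208,1.8389)
  v3: (1-0.41)·(0.34,2.71) + 0.41·(1.97,2.1) = (1.0083,2.4599)
  v4: (1-0.41)·(-1.96,2.16) + 0.41·(-0.43,1.26) = (-1.3327,1.7910)
  v5: (1-0.41)·(-4.55,-0.15) + 0.41·(-0.45,-1.03) = (-2.8690,-0.5108)
  v6: (1-0.41)·(-2.43,-3.77) + 0.41·(0.54,-2.59) = (-1.2123,-3.2862)
  v7: (1-0.41)·(0.42,-4.16) + 0.41·(1.89,-3.93) = (1.0227,-4.0657)
  v8: (1-0.41)·(3.4,-2.13) + 0.41·(4.59,-2.84) = (3.8879,-2.4211)
Shoelace sum Σ(x_i·y_{i+1} − x_{i+1}·y_i):
  i=1: 4.3581·1.8389 − 3.2208·-0.0277 = +8.1033 (running +8.1033)
  i=2: 3.2208·2.4599 − 1.0083·1.8389 = +6.0687 (running +14.1720)
  i=3: 1.0083·1.7910 − -1.3327·2.4599 = +5.0842 (running +19.2562)
  i=4: -1.3327·-0.5108 − -2.8690·1.7910 = +5.8191 (running +25.0753)
  i=5: -2.8690·-3.2862 − -1.2123·-0.5108 = +8.8089 (running +33.8842)
  i=6: -1.2123·-4.0657 − 1.0227·-3.2862 = +8.2896 (running +42.1738)
  i=7: 1.0227·-2.4211 − 3.8879·-4.0657 = +13.3310 (running +55.5048)
  i=8: 3.8879·-0.0277 − 4.3581·-2.4211 = +10.4437 (running +65.9485)
Area = |Σ|/2 = |65.9485|/2 = 32.9742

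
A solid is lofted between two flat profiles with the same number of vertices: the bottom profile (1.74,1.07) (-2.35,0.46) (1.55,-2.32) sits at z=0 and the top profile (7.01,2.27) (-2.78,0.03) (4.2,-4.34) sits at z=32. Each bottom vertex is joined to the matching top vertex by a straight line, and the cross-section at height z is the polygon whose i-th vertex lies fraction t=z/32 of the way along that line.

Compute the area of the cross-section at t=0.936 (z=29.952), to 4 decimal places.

Area at t=0.936: 27.3575

Cross-section at t=0.936: each vertex is (1-t)·p0[i] + t·p1[i].
  v1: (1-0.936)·(1.74,1.07) + 0.936·(7.01,2.27) = (6.6727,2.1932)
  v2: (1-0.936)·(-2.35,0.46) + 0.936·(-2.78,0.03) = (-2.7525,0.0575)
  v3: (1-0.936)·(1.55,-2.32) + 0.936·(4.2,-4.34) = (4.0304,-4.2107)
Shoelace sum Σ(x_i·y_{i+1} − x_{i+1}·y_i):
  i=1: 6.6727·0.0575 − -2.7525·2.1932 = +6.4206 (running +6.4206)
  i=2: -2.7525·-4.2107 − 4.0304·0.0575 = +11.3581 (running +17.7786)
  i=3: 4.0304·2.1932 − 6.6727·-4.2107 = +36.9364 (running +54.7151)
Area = |Σ|/2 = |54.7151|/2 = 27.3575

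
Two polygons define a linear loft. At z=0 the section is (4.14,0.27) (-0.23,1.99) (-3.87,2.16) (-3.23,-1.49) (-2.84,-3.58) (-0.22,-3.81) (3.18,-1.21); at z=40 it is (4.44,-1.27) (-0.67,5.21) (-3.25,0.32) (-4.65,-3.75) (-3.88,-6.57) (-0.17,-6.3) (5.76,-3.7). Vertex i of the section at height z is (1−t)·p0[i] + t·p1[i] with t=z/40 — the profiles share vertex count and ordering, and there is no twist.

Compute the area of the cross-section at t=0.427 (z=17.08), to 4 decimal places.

Area at t=0.427: 47.4247

Cross-section at t=0.427: each vertex is (1-t)·p0[i] + t·p1[i].
  v1: (1-0.427)·(4.14,0.27) + 0.427·(4.44,-1.27) = (4.2681,-0.3876)
  v2: (1-0.427)·(-0.23,1.99) + 0.427·(-0.67,5.21) = (-0.4179,3.3649)
  v3: (1-0.427)·(-3.87,2.16) + 0.427·(-3.25,0.32) = (-3.6053,1.3743)
  v4: (1-0.427)·(-3.23,-1.49) + 0.427·(-4.65,-3.75) = (-3.8363,-2.4550)
  v5: (1-0.427)·(-2.84,-3.58) + 0.427·(-3.88,-6.57) = (-3.2841,-4.8567)
  v6: (1-0.427)·(-0.22,-3.81) + 0.427·(-0.17,-6.3) = (-0.1986,-4.8732)
  v7: (1-0.427)·(3.18,-1.21) + 0.427·(5.76,-3.7) = (4.2817,-2.2732)
Shoelace sum Σ(x_i·y_{i+1} − x_{i+1}·y_i):
  i=1: 4.2681·3.3649 − -0.4179·-0.3876 = +14.1999 (running +14.1999)
  i=2: -0.4179·1.3743 − -3.6053·3.3649 = +11.5572 (running +25.7571)
  i=3: -3.6053·-2.4550 − -3.8363·1.3743 = +14.1233 (running +39.8805)
  i=4: -3.8363·-4.8567 − -3.2841·-2.4550 = +10.5696 (running +50.4501)
  i=5: -3.2841·-4.8732 − -0.1986·-4.8567 = +15.0393 (running +65.4893)
  i=6: -0.1986·-2.2732 − 4.2817·-4.8732 = +21.3171 (running +86.8064)
  i=7: 4.2817·-0.3876 − 4.2681·-2.2732 = +8.0429 (running +94.8493)
Area = |Σ|/2 = |94.8493|/2 = 47.4247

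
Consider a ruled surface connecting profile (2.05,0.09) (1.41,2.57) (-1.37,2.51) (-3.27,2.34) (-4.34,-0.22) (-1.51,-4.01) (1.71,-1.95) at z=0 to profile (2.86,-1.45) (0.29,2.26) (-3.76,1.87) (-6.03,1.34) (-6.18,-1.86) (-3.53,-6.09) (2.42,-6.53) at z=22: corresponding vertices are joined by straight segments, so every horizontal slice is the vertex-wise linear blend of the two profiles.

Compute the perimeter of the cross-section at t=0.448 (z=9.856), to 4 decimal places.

Perimeter at t=0.448: 24.5614

Cross-section at t=0.448: each vertex is (1-t)·p0[i] + t·p1[i].
  v1: (1-0.448)·(2.05,0.09) + 0.448·(2.86,-1.45) = (2.4129,-0.5999)
  v2: (1-0.448)·(1.41,2.57) + 0.448·(0.29,2.26) = (0.9082,2.4311)
  v3: (1-0.448)·(-1.37,2.51) + 0.448·(-3.76,1.87) = (-2.4407,2.2233)
  v4: (1-0.448)·(-3.27,2.34) + 0.448·(-6.03,1.34) = (-4.5065,1.8920)
  v5: (1-0.448)·(-4.34,-0.22) + 0.448·(-6.18,-1.86) = (-5.1643,-0.9547)
  v6: (1-0.448)·(-1.51,-4.01) + 0.448·(-3.53,-6.09) = (-2.4150,-4.9418)
  v7: (1-0.448)·(1.71,-1.95) + 0.448·(2.42,-6.53) = (2.0281,-4.0018)
Perimeter = Σ |v_{i+1} − v_i|:
  edge 1→2: √(-1.5046² + 3.0310²) = 3.3840 (running 3.3840)
  edge 2→3: √(-3.3490² + -0.2078²) = 3.3554 (running 6.7394)
  edge 3→4: √(-2.0658² + -0.3313²) = 2.0922 (running 8.8315)
  edge 4→5: √(-0.6578² + -2.8467²) = 2.9217 (running 11.7533)
  edge 5→6: √(2.7494² + -3.9871²) = 4.8432 (running 16.5964)
  edge 6→7: √(4.4430² + 0.9400²) = 4.5414 (running 21.1378)
  edge 7→1: √(0.3848² + 3.4019²) = 3.4236 (running 24.5614)
Perimeter = 24.5614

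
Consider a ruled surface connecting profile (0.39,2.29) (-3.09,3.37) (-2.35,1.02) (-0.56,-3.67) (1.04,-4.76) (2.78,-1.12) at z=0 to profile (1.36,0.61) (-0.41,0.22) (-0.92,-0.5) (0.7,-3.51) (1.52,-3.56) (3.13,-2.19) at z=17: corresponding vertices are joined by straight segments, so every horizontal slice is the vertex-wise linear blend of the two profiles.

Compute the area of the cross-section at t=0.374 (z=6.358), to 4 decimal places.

Area at t=0.374: 18.1053

Cross-section at t=0.374: each vertex is (1-t)·p0[i] + t·p1[i].
  v1: (1-0.374)·(0.39,2.29) + 0.374·(1.36,0.61) = (0.7528,1.6617)
  v2: (1-0.374)·(-3.09,3.37) + 0.374·(-0.41,0.22) = (-2.0877,2.1919)
  v3: (1-0.374)·(-2.35,1.02) + 0.374·(-0.92,-0.5) = (-1.8152,0.4515)
  v4: (1-0.374)·(-0.56,-3.67) + 0.374·(0.7,-3.51) = (-0.0888,-3.6102)
  v5: (1-0.374)·(1.04,-4.76) + 0.374·(1.52,-3.56) = (1.2195,-4.3112)
  v6: (1-0.374)·(2.78,-1.12) + 0.374·(3.13,-2.19) = (2.9109,-1.5202)
Shoelace sum Σ(x_i·y_{i+1} − x_{i+1}·y_i):
  i=1: 0.7528·2.1919 − -2.0877·1.6617 = +5.1191 (running +5.1191)
  i=2: -2.0877·0.4515 − -1.8152·2.1919 = +3.0361 (running +8.1551)
  i=3: -1.8152·-3.6102 − -0.0888·0.4515 = +6.5932 (running +14.7483)
  i=4: -0.0888·-4.3112 − 1.2195·-3.6102 = +4.7853 (running +19.5336)
  i=5: 1.2195·-1.5202 − 2.9109·-4.3112 = +10.6956 (running +30.2292)
  i=6: 2.9109·1.6617 − 0.7528·-1.5202 = +5.9813 (running +36.2106)
Area = |Σ|/2 = |36.2106|/2 = 18.1053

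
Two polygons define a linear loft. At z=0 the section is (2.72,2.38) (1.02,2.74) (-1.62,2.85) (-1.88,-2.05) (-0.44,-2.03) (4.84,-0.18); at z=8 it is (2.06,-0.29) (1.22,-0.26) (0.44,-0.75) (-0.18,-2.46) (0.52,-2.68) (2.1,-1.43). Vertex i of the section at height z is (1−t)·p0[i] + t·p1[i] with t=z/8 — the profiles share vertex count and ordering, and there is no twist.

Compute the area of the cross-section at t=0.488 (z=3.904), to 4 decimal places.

Area at t=0.488: 11.3949

Cross-section at t=0.488: each vertex is (1-t)·p0[i] + t·p1[i].
  v1: (1-0.488)·(2.72,2.38) + 0.488·(2.06,-0.29) = (2.3979,1.0770)
  v2: (1-0.488)·(1.02,2.74) + 0.488·(1.22,-0.26) = (1.1176,1.2760)
  v3: (1-0.488)·(-1.62,2.85) + 0.488·(0.44,-0.75) = (-0.6147,1.0932)
  v4: (1-0.488)·(-1.88,-2.05) + 0.488·(-0.18,-2.46) = (-1.0504,-2.2501)
  v5: (1-0.488)·(-0.44,-2.03) + 0.488·(0.52,-2.68) = (0.0285,-2.3472)
  v6: (1-0.488)·(4.84,-0.18) + 0.488·(2.1,-1.43) = (3.5029,-0.7900)
Shoelace sum Σ(x_i·y_{i+1} − x_{i+1}·y_i):
  i=1: 2.3979·1.2760 − 1.1176·1.0770 = +1.8560 (running +1.8560)
  i=2: 1.1176·1.0932 − -0.6147·1.2760 = +2.0061 (running +3.8622)
  i=3: -0.6147·-2.2501 − -1.0504·1.0932 = +2.5315 (running +6.3937)
  i=4: -1.0504·-2.3472 − 0.0285·-2.2501 = +2.5296 (running +8.9232)
  i=5: 0.0285·-0.7900 − 3.5029·-2.3472 = +8.1995 (running +17.1227)
  i=6: 3.5029·1.0770 − 2.3979·-0.7900 = +5.6671 (running +22.7898)
Area = |Σ|/2 = |22.7898|/2 = 11.3949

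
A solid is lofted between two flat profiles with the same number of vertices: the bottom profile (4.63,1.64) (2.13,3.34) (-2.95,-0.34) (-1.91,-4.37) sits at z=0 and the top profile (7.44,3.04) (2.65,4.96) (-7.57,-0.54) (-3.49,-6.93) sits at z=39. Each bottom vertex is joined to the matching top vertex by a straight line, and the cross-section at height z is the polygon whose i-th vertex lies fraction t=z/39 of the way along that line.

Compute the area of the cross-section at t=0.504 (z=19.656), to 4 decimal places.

Area at t=0.504: 48.4827

Cross-section at t=0.504: each vertex is (1-t)·p0[i] + t·p1[i].
  v1: (1-0.504)·(4.63,1.64) + 0.504·(7.44,3.04) = (6.0462,2.3456)
  v2: (1-0.504)·(2.13,3.34) + 0.504·(2.65,4.96) = (2.3921,4.1565)
  v3: (1-0.504)·(-2.95,-0.34) + 0.504·(-7.57,-0.54) = (-5.2785,-0.4408)
  v4: (1-0.504)·(-1.91,-4.37) + 0.504·(-3.49,-6.93) = (-2.7063,-5.6602)
Shoelace sum Σ(x_i·y_{i+1} − x_{i+1}·y_i):
  i=1: 6.0462·4.1565 − 2.3921·2.3456 = +19.5202 (running +19.5202)
  i=2: 2.3921·-0.4408 − -5.2785·4.1565 = +20.8855 (running +40.4057)
  i=3: -5.2785·-5.6602 − -2.7063·-0.4408 = +28.6845 (running +69.0902)
  i=4: -2.7063·2.3456 − 6.0462·-5.6602 = +27.8752 (running +96.9654)
Area = |Σ|/2 = |96.9654|/2 = 48.4827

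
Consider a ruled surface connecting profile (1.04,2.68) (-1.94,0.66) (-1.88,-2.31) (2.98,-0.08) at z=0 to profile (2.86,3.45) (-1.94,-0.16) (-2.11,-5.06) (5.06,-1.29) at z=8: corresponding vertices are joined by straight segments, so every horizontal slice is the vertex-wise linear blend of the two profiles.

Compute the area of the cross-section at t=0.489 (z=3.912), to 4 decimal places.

Area at t=0.489: 21.7482

Cross-section at t=0.489: each vertex is (1-t)·p0[i] + t·p1[i].
  v1: (1-0.489)·(1.04,2.68) + 0.489·(2.86,3.45) = (1.9300,3.0565)
  v2: (1-0.489)·(-1.94,0.66) + 0.489·(-1.94,-0.16) = (-1.9400,0.2590)
  v3: (1-0.489)·(-1.88,-2.31) + 0.489·(-2.11,-5.06) = (-1.9925,-3.6547)
  v4: (1-0.489)·(2.98,-0.08) + 0.489·(5.06,-1.29) = (3.9971,-0.6717)
Shoelace sum Σ(x_i·y_{i+1} − x_{i+1}·y_i):
  i=1: 1.9300·0.2590 − -1.9400·3.0565 = +6.4296 (running +6.4296)
  i=2: -1.9400·-3.6547 − -1.9925·0.2590 = +7.6063 (running +14.0359)
  i=3: -1.9925·-0.6717 − 3.9971·-3.6547 = +15.9468 (running +29.9827)
  i=4: 3.9971·3.0565 − 1.9300·-0.6717 = +13.5137 (running +43.4963)
Area = |Σ|/2 = |43.4963|/2 = 21.7482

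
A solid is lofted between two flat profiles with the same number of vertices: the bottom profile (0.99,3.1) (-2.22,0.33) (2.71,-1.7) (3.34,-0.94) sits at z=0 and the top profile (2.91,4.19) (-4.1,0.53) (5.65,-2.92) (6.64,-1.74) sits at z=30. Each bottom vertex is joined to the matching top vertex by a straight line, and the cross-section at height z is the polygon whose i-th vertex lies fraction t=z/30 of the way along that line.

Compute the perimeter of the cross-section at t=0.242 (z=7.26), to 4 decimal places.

Cross-section at t=0.242: each vertex is (1-t)·p0[i] + t·p1[i].
  v1: (1-0.242)·(0.99,3.1) + 0.242·(2.91,4.19) = (1.4546,3.3638)
  v2: (1-0.242)·(-2.22,0.33) + 0.242·(-4.1,0.53) = (-2.6750,0.3784)
  v3: (1-0.242)·(2.71,-1.7) + 0.242·(5.65,-2.92) = (3.4215,-1.9952)
  v4: (1-0.242)·(3.34,-0.94) + 0.242·(6.64,-1.74) = (4.1386,-1.1336)
Perimeter = Σ |v_{i+1} − v_i|:
  edge 1→2: √(-4.1296² + -2.9854²) = 5.0957 (running 5.0957)
  edge 2→3: √(6.0964² + -2.3736²) = 6.5422 (running 11.6379)
  edge 3→4: √(0.7171² + 0.8616²) = 1.1210 (running 12.7589)
  edge 4→1: √(-2.6840² + 4.4974²) = 5.2374 (running 17.9963)
Perimeter = 17.9963

Perimeter at t=0.242: 17.9963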